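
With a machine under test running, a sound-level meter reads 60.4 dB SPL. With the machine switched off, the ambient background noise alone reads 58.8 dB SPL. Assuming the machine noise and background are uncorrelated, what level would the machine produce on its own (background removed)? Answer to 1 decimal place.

55.3 dB SPL

Remove the background by subtracting linear intensities:
L_src = 10·log₁₀(10^(60.4/10) − 10^(58.8/10)) = 10·log₁₀(337900) = 55.3 dB SPL.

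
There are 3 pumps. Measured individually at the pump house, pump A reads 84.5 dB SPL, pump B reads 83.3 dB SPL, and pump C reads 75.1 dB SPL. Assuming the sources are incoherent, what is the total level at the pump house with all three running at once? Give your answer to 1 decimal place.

Incoherent sources sum as intensities:
L_total = 10·log₁₀(10^(84.5/10) + 10^(83.3/10) + 10^(75.1/10)) = 10·log₁₀(528000000) = 87.2 dB SPL.

87.2 dB SPL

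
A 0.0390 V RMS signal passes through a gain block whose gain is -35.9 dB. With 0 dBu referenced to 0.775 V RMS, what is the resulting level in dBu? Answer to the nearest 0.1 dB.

-61.9 dBu

Input level: 20·log₁₀(0.0390/0.775) = -25.96 dBu.
Output: -25.96 − 35.9 = -61.9 dBu.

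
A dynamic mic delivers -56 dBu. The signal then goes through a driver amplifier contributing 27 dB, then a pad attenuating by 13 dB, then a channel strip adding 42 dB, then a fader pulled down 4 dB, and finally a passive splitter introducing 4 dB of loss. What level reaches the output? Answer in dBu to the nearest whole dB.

-8 dBu

Gain stages sum in dB:
-56 + 27 − 13 + 42 − 4 − 4 = -8 dBu.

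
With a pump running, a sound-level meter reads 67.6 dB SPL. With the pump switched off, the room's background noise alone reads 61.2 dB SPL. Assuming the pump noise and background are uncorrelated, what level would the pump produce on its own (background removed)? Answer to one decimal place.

66.5 dB SPL

Subtract intensities: L_src = 10·log₁₀(10^(L_total/10) − 10^(L_bg/10)).
L_src = 10·log₁₀(10^(67.6/10) − 10^(61.2/10)) = 10·log₁₀(4436000) = 66.5 dB SPL.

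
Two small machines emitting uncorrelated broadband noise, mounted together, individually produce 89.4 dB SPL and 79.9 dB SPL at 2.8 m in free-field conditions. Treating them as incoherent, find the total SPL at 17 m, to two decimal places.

74.20 dB SPL

Combined at 2.8 m: 10·log₁₀(10^(89.4/10)+10^(79.9/10)) = 89.862 dB SPL.
Then apply −20·log₁₀(17/2.8) = -15.666 dB → 74.20 dB SPL.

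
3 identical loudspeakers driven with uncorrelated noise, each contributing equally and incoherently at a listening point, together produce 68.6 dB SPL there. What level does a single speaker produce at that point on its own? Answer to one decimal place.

3 equal incoherent sources add 10·log₁₀(3) = 4.77 dB over one source.
L_one = 68.6 − 4.77 = 63.8 dB SPL.

63.8 dB SPL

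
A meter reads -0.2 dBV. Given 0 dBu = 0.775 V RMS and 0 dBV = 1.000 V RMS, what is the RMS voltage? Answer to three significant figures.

V = 1.000 V × 10^(-0.2/20).
= 1.000 × 0.9772 = 0.977 V.

0.977 V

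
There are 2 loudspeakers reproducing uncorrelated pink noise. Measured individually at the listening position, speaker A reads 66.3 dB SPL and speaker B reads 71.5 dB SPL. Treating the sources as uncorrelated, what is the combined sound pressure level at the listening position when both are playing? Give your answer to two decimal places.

Uncorrelated sources add in intensity (power), not in dB.
L_total = 10·log₁₀(10^(66.3/10) + 10^(71.5/10)) = 10·log₁₀(18390000) = 72.65 dB SPL.

72.65 dB SPL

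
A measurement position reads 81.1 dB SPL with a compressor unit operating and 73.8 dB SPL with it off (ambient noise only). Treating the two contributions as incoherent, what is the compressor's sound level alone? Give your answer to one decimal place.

Subtract intensities: L_src = 10·log₁₀(10^(L_total/10) − 10^(L_bg/10)).
L_src = 10·log₁₀(10^(81.1/10) − 10^(73.8/10)) = 10·log₁₀(104800000) = 80.2 dB SPL.

80.2 dB SPL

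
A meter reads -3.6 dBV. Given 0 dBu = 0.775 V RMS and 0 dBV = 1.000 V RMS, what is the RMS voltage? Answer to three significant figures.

0.661 V

V = 1.000 V × 10^(-3.6/20).
= 1.000 × 0.6607 = 0.661 V.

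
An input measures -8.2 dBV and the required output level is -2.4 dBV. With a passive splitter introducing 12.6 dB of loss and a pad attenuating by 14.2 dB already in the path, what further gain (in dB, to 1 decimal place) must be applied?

32.6 dB

The required make-up gain is the shortfall in the dB sum.
G = -2.4 − (-8.2) + 12.6 + 14.2 = 32.6 dB.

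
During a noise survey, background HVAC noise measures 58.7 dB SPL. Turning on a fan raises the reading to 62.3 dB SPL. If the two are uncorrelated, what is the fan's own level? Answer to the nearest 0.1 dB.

Background correction is a power subtraction:
L_src = 10·log₁₀(10^(62.3/10) − 10^(58.7/10)) = 10·log₁₀(956900) = 59.8 dB SPL.

59.8 dB SPL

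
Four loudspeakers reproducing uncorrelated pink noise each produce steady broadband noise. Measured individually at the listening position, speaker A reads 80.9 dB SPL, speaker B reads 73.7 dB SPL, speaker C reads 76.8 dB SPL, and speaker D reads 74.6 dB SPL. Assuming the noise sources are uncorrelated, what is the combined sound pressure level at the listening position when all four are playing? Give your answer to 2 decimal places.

83.49 dB SPL

Add the sources as powers (linear), then convert back to dB:
L_total = 10·log₁₀(10^(80.9/10) + 10^(73.7/10) + 10^(76.8/10) + 10^(74.6/10)) = 10·log₁₀(223200000) = 83.49 dB SPL.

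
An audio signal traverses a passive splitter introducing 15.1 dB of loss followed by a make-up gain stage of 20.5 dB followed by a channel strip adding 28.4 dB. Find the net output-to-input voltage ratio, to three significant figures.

49.0

Net gain = (−15.1) + 20.5 + 28.4 = 33.8 dB.
Voltage ratio = 10^(33.8/20) = 49.0.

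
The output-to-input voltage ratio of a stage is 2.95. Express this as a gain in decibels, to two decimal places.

9.40 dB

For a voltage ratio, dB = 20·log₁₀(V₂/V₁).
20·log₁₀(2.95) = 9.40 dB.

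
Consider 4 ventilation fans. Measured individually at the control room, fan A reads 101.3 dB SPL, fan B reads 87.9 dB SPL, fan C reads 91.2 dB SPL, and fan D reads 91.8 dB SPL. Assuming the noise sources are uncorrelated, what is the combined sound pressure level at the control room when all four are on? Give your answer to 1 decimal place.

102.3 dB SPL

Incoherent sources sum as intensities:
L_total = 10·log₁₀(10^(101.3/10) + 10^(87.9/10) + 10^(91.2/10) + 10^(91.8/10)) = 10·log₁₀(16938000000) = 102.3 dB SPL.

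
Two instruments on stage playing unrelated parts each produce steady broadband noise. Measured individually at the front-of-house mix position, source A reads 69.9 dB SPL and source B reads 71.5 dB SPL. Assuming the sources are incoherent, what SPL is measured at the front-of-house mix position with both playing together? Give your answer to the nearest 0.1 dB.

Uncorrelated sources add in intensity (power), not in dB.
L_total = 10·log₁₀(10^(69.9/10) + 10^(71.5/10)) = 10·log₁₀(23900000) = 73.8 dB SPL.

73.8 dB SPL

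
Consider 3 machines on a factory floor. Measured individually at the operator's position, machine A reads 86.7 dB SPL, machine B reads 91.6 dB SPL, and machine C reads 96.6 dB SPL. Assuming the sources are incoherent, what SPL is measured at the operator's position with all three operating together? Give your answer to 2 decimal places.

98.12 dB SPL

Add the sources as powers (linear), then convert back to dB:
L_total = 10·log₁₀(10^(86.7/10) + 10^(91.6/10) + 10^(96.6/10)) = 10·log₁₀(6484000000) = 98.12 dB SPL.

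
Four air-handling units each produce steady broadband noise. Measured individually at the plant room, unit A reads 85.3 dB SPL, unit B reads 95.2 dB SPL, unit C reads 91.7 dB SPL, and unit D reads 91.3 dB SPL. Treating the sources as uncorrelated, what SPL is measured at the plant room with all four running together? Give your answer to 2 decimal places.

98.11 dB SPL

Incoherent sources sum as intensities:
L_total = 10·log₁₀(10^(85.3/10) + 10^(95.2/10) + 10^(91.7/10) + 10^(91.3/10)) = 10·log₁₀(6478000000) = 98.11 dB SPL.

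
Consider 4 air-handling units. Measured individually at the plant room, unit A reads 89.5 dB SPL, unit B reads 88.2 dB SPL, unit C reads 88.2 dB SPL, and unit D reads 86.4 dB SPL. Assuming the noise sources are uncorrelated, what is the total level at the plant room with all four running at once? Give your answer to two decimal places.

94.23 dB SPL

Incoherent sources sum as intensities:
L_total = 10·log₁₀(10^(89.5/10) + 10^(88.2/10) + 10^(88.2/10) + 10^(86.4/10)) = 10·log₁₀(2649000000) = 94.23 dB SPL.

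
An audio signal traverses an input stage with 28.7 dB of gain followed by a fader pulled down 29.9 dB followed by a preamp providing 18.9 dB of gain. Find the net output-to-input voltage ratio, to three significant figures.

Net gain = 28.7 + (−29.9) + 18.9 = 17.7 dB.
Voltage ratio = 10^(17.7/20) = 7.67.

7.67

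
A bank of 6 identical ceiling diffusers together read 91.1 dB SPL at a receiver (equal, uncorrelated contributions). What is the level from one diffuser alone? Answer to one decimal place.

6 equal incoherent sources add 10·log₁₀(6) = 7.78 dB over one source.
L_one = 91.1 − 7.78 = 83.3 dB SPL.

83.3 dB SPL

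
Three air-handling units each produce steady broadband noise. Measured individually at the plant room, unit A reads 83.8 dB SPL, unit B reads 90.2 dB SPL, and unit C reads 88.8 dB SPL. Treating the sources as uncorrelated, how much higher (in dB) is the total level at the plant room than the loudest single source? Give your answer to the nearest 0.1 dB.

2.9 dB

Uncorrelated sources add in intensity (power), not in dB.
L_total = 10·log₁₀(10^(83.8/10) + 10^(90.2/10) + 10^(88.8/10)) = 93.11 dB SPL.
Excess over the loudest (90.2 dB): 93.11 − 90.2 = 2.9 dB.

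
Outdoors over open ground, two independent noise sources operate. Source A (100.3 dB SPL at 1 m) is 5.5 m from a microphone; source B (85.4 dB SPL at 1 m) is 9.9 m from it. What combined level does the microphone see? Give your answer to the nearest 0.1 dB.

85.5 dB SPL

At the listener: L_A = 100.3 − 20·log₁₀(5.5) = 85.49 dB; L_B = 85.4 − 20·log₁₀(9.9) = 65.49 dB.
Combined: 10·log₁₀(10^(85.49/10)+10^(65.49/10)) = 85.5 dB SPL.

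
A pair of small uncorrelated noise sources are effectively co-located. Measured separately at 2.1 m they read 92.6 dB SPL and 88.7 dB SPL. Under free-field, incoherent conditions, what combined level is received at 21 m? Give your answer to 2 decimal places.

74.08 dB SPL

Combined at 2.1 m: 10·log₁₀(10^(92.6/10)+10^(88.7/10)) = 94.084 dB SPL.
Then apply −20·log₁₀(21/2.1) = -20.000 dB → 74.08 dB SPL.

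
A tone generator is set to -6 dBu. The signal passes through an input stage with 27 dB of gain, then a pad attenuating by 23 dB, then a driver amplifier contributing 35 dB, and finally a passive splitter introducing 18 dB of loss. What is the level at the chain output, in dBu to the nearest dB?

Cascaded gains and losses add directly in dB.
-6 + 27 − 23 + 35 − 18 = +15 dBu.

+15 dBu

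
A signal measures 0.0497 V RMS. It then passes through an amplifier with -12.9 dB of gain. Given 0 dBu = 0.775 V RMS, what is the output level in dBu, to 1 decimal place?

-36.8 dBu

Input level: 20·log₁₀(0.0497/0.775) = -23.86 dBu.
Output: -23.86 − 12.9 = -36.8 dBu.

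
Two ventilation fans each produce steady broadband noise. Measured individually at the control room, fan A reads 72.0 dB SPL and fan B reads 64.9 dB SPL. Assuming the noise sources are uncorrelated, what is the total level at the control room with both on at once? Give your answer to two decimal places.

72.77 dB SPL

Uncorrelated sources add in intensity (power), not in dB.
L_total = 10·log₁₀(10^(72.0/10) + 10^(64.9/10)) = 10·log₁₀(18940000) = 72.77 dB SPL.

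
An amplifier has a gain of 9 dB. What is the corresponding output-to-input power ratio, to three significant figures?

7.94

Power ratio = 10^(dB/10).
10^(9/10) = 10^(0.9000) = 7.94.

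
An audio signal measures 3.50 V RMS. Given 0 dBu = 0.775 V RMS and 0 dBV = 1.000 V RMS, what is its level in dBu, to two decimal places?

dBu = 20·log₁₀(V / 0.775 V).
20·log₁₀(3.50/0.775) = +13.10 dBu.

+13.10 dBu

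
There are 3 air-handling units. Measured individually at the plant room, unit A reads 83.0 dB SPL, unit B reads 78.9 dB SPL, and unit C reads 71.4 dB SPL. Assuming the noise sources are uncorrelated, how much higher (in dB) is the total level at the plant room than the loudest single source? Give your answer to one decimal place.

1.6 dB

Uncorrelated sources add in intensity (power), not in dB.
L_total = 10·log₁₀(10^(83.0/10) + 10^(78.9/10) + 10^(71.4/10)) = 84.64 dB SPL.
Excess over the loudest (83.0 dB): 84.64 − 83.0 = 1.6 dB.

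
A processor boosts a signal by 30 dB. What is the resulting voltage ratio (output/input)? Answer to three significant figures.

31.6

Voltage ratio = 10^(dB/20).
10^(30/20) = 10^(1.500) = 31.6.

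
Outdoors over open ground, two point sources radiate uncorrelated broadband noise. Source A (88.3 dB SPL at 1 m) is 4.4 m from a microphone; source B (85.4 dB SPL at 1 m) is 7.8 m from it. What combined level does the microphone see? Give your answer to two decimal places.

At the listener: L_A = 88.3 − 20·log₁₀(4.4) = 75.431 dB; L_B = 85.4 − 20·log₁₀(7.8) = 67.558 dB.
Combined: 10·log₁₀(10^(75.431/10)+10^(67.558/10)) = 76.09 dB SPL.

76.09 dB SPL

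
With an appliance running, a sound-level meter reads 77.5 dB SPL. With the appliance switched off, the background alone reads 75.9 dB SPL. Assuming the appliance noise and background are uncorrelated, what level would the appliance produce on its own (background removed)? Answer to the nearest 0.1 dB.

Background correction is a power subtraction:
L_src = 10·log₁₀(10^(77.5/10) − 10^(75.9/10)) = 10·log₁₀(17330000) = 72.4 dB SPL.

72.4 dB SPL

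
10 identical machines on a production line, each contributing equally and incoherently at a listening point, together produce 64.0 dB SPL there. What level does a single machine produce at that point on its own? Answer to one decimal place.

10 equal incoherent sources add 10·log₁₀(10) = 10.00 dB over one source.
L_one = 64.0 − 10.00 = 54.0 dB SPL.

54.0 dB SPL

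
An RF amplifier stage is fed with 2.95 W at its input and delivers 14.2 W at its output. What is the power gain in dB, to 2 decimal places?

6.82 dB

Power ratio → dB uses the 10·log₁₀ form:
10·log₁₀(14.2/2.95) = 10·log₁₀(4.814) = 6.82 dB.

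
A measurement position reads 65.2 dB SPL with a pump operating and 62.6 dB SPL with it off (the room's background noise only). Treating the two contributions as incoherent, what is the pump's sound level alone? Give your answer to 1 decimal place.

61.7 dB SPL

Subtract intensities: L_src = 10·log₁₀(10^(L_total/10) − 10^(L_bg/10)).
L_src = 10·log₁₀(10^(65.2/10) − 10^(62.6/10)) = 10·log₁₀(1492000) = 61.7 dB SPL.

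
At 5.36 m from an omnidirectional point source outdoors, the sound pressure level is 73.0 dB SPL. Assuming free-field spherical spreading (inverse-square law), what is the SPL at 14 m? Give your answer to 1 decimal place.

Free-field point source: level drops by 20·log₁₀ of the distance ratio.
ΔL = −20·log₁₀(14/5.36) = -8.34 dB, so L₂ = 73.0 + (-8.34) = 64.7 dB SPL.

64.7 dB SPL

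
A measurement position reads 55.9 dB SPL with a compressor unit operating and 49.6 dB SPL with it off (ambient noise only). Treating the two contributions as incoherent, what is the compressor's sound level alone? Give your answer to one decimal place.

54.7 dB SPL

Subtract intensities: L_src = 10·log₁₀(10^(L_total/10) − 10^(L_bg/10)).
L_src = 10·log₁₀(10^(55.9/10) − 10^(49.6/10)) = 10·log₁₀(297800) = 54.7 dB SPL.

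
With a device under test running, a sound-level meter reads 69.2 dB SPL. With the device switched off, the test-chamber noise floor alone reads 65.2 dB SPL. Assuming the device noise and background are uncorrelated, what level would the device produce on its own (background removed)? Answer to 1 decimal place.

67.0 dB SPL

Background correction is a power subtraction:
L_src = 10·log₁₀(10^(69.2/10) − 10^(65.2/10)) = 10·log₁₀(5006000) = 67.0 dB SPL.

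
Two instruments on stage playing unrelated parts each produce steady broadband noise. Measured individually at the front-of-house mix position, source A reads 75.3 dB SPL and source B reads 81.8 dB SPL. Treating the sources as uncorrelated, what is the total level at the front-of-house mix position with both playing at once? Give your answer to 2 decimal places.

82.68 dB SPL

Incoherent sources sum as intensities:
L_total = 10·log₁₀(10^(75.3/10) + 10^(81.8/10)) = 10·log₁₀(185200000) = 82.68 dB SPL.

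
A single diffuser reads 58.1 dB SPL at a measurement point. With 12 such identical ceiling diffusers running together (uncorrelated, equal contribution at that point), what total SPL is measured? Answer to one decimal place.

12 equal incoherent sources raise the level by 10·log₁₀(12) = 10.79 dB.
L_total = 58.1 + 10.79 = 68.9 dB SPL.

68.9 dB SPL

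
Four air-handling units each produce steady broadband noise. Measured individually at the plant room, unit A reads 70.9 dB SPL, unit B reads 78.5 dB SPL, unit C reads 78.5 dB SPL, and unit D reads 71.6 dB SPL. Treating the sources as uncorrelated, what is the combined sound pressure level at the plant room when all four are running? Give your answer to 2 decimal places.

Add the sources as powers (linear), then convert back to dB:
L_total = 10·log₁₀(10^(70.9/10) + 10^(78.5/10) + 10^(78.5/10) + 10^(71.6/10)) = 10·log₁₀(168300000) = 82.26 dB SPL.

82.26 dB SPL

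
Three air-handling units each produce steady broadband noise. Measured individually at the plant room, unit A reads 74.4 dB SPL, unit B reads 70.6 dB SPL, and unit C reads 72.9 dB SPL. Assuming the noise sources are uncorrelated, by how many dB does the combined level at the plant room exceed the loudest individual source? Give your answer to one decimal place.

Add the sources as powers (linear), then convert back to dB:
L_total = 10·log₁₀(10^(74.4/10) + 10^(70.6/10) + 10^(72.9/10)) = 77.67 dB SPL.
Excess over the loudest (74.4 dB): 77.67 − 74.4 = 3.3 dB.

3.3 dB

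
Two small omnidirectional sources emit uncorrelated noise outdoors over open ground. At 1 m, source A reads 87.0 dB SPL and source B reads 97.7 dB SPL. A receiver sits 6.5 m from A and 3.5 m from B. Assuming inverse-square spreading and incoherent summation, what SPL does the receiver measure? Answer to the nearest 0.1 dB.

86.9 dB SPL

At the listener: L_A = 87.0 − 20·log₁₀(6.5) = 70.74 dB; L_B = 97.7 − 20·log₁₀(3.5) = 86.82 dB.
Combined: 10·log₁₀(10^(70.74/10)+10^(86.82/10)) = 86.9 dB SPL.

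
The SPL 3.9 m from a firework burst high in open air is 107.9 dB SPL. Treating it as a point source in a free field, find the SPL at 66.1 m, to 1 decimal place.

83.3 dB SPL

Inverse-square spreading gives ΔL = −20·log₁₀(d₂/d₁).
ΔL = −20·log₁₀(66.1/3.9) = -24.58 dB, so L₂ = 107.9 + (-24.58) = 83.3 dB SPL.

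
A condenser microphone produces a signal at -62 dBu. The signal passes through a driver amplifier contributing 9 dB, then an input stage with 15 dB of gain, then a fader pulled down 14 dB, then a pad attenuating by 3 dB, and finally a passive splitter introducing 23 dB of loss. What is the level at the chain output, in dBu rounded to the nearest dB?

-78 dBu

Cascaded gains and losses add directly in dB.
-62 + 9 + 15 − 14 − 3 − 23 = -78 dBu.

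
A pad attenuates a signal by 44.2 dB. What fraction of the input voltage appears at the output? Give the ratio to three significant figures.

0.00617

Voltage ratio = 10^(dB/20).
10^(-44.2/20) = 10^(-2.210) = 0.00617.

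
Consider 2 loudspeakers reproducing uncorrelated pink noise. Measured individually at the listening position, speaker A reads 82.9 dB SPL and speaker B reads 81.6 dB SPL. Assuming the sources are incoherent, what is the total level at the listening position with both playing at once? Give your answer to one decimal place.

Uncorrelated sources add in intensity (power), not in dB.
L_total = 10·log₁₀(10^(82.9/10) + 10^(81.6/10)) = 10·log₁₀(339500000) = 85.3 dB SPL.

85.3 dB SPL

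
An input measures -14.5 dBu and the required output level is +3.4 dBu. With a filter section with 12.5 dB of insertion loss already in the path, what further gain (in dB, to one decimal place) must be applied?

The required make-up gain is the shortfall in the dB sum.
G = +3.4 − (-14.5) + 12.5 = 30.4 dB.

30.4 dB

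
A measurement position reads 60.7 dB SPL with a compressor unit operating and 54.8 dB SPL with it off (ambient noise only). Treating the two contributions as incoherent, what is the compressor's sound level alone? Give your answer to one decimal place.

Background correction is a power subtraction:
L_src = 10·log₁₀(10^(60.7/10) − 10^(54.8/10)) = 10·log₁₀(872900) = 59.4 dB SPL.

59.4 dB SPL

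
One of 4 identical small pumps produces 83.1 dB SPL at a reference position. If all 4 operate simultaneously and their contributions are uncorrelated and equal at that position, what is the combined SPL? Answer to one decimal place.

4 equal incoherent sources raise the level by 10·log₁₀(4) = 6.02 dB.
L_total = 83.1 + 6.02 = 89.1 dB SPL.

89.1 dB SPL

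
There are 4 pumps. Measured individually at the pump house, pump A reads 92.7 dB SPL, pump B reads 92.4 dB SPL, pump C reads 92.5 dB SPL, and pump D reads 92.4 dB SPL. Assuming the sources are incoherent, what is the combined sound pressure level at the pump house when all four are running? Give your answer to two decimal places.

98.52 dB SPL

Add the sources as powers (linear), then convert back to dB:
L_total = 10·log₁₀(10^(92.7/10) + 10^(92.4/10) + 10^(92.5/10) + 10^(92.4/10)) = 10·log₁₀(7116000000) = 98.52 dB SPL.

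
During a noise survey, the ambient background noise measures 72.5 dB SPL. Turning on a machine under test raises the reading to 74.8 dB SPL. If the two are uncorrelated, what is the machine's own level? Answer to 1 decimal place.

Remove the background by subtracting linear intensities:
L_src = 10·log₁₀(10^(74.8/10) − 10^(72.5/10)) = 10·log₁₀(12420000) = 70.9 dB SPL.

70.9 dB SPL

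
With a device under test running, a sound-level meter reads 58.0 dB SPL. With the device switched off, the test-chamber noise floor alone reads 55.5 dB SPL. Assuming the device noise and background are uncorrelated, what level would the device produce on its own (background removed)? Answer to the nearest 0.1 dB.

54.4 dB SPL

Remove the background by subtracting linear intensities:
L_src = 10·log₁₀(10^(58.0/10) − 10^(55.5/10)) = 10·log₁₀(276100) = 54.4 dB SPL.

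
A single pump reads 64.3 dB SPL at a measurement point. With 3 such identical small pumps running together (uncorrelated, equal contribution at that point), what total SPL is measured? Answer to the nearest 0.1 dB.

69.1 dB SPL

3 equal incoherent sources raise the level by 10·log₁₀(3) = 4.77 dB.
L_total = 64.3 + 4.77 = 69.1 dB SPL.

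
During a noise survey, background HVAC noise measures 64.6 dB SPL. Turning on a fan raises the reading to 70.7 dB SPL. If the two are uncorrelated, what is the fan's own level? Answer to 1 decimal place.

Remove the background by subtracting linear intensities:
L_src = 10·log₁₀(10^(70.7/10) − 10^(64.6/10)) = 10·log₁₀(8865000) = 69.5 dB SPL.

69.5 dB SPL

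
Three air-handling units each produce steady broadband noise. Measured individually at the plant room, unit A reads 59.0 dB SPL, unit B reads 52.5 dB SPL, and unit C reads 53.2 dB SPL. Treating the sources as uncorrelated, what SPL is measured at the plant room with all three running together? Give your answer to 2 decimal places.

60.72 dB SPL

Add the sources as powers (linear), then convert back to dB:
L_total = 10·log₁₀(10^(59.0/10) + 10^(52.5/10) + 10^(53.2/10)) = 10·log₁₀(1181000) = 60.72 dB SPL.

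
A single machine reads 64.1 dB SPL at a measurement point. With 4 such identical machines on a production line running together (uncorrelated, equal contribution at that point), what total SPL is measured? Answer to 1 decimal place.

4 equal incoherent sources raise the level by 10·log₁₀(4) = 6.02 dB.
L_total = 64.1 + 6.02 = 70.1 dB SPL.

70.1 dB SPL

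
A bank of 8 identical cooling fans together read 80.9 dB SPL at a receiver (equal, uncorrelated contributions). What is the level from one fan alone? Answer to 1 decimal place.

71.9 dB SPL

8 equal incoherent sources add 10·log₁₀(8) = 9.03 dB over one source.
L_one = 80.9 − 9.03 = 71.9 dB SPL.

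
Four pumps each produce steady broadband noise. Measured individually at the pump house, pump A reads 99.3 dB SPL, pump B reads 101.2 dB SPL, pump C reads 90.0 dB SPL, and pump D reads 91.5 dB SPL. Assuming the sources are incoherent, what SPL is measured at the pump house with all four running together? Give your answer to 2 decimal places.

103.82 dB SPL

Uncorrelated sources add in intensity (power), not in dB.
L_total = 10·log₁₀(10^(99.3/10) + 10^(101.2/10) + 10^(90.0/10) + 10^(91.5/10)) = 10·log₁₀(24106000000) = 103.82 dB SPL.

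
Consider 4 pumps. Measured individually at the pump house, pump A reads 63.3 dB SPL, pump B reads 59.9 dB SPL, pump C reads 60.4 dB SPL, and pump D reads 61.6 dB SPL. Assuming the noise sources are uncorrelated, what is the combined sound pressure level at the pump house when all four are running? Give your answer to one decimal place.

67.5 dB SPL

Incoherent sources sum as intensities:
L_total = 10·log₁₀(10^(63.3/10) + 10^(59.9/10) + 10^(60.4/10) + 10^(61.6/10)) = 10·log₁₀(5657000) = 67.5 dB SPL.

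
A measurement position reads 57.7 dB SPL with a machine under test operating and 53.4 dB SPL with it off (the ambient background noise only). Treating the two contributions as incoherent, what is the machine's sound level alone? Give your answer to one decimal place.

55.7 dB SPL

Subtract intensities: L_src = 10·log₁₀(10^(L_total/10) − 10^(L_bg/10)).
L_src = 10·log₁₀(10^(57.7/10) − 10^(53.4/10)) = 10·log₁₀(370100) = 55.7 dB SPL.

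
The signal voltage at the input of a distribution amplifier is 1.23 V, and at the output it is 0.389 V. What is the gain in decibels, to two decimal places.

-10.00 dB

Voltage is an amplitude quantity, so gain = 20·log₁₀(V_out/V_in).
20·log₁₀(0.389/1.23) = 20·log₁₀(0.3163) = -10.00 dB.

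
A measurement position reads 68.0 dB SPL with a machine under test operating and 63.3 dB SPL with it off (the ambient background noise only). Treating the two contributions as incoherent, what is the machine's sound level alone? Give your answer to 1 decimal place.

66.2 dB SPL

Subtract intensities: L_src = 10·log₁₀(10^(L_total/10) − 10^(L_bg/10)).
L_src = 10·log₁₀(10^(68.0/10) − 10^(63.3/10)) = 10·log₁₀(4172000) = 66.2 dB SPL.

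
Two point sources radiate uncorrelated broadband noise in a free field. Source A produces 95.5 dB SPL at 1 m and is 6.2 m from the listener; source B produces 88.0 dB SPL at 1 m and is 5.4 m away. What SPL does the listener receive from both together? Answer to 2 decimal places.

80.57 dB SPL

At the listener: L_A = 95.5 − 20·log₁₀(6.2) = 79.652 dB; L_B = 88.0 − 20·log₁₀(5.4) = 73.352 dB.
Combined: 10·log₁₀(10^(79.652/10)+10^(73.352/10)) = 80.57 dB SPL.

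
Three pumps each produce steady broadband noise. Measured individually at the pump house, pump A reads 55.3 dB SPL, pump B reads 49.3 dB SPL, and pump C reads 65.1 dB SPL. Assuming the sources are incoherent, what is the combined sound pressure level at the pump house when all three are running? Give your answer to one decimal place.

65.6 dB SPL

Add the sources as powers (linear), then convert back to dB:
L_total = 10·log₁₀(10^(55.3/10) + 10^(49.3/10) + 10^(65.1/10)) = 10·log₁₀(3660000) = 65.6 dB SPL.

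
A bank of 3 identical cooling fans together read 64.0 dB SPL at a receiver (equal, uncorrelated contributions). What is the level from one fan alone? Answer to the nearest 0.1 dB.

3 equal incoherent sources add 10·log₁₀(3) = 4.77 dB over one source.
L_one = 64.0 − 4.77 = 59.2 dB SPL.

59.2 dB SPL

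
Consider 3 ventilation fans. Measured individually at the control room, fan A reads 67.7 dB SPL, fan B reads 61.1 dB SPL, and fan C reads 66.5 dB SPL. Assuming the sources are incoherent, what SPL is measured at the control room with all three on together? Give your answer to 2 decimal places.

70.66 dB SPL

Uncorrelated sources add in intensity (power), not in dB.
L_total = 10·log₁₀(10^(67.7/10) + 10^(61.1/10) + 10^(66.5/10)) = 10·log₁₀(11640000) = 70.66 dB SPL.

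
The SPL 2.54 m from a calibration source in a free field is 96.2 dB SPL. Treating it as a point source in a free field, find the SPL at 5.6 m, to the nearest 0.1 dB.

89.3 dB SPL

Inverse-square spreading gives ΔL = −20·log₁₀(d₂/d₁).
ΔL = −20·log₁₀(5.6/2.54) = -6.87 dB, so L₂ = 96.2 + (-6.87) = 89.3 dB SPL.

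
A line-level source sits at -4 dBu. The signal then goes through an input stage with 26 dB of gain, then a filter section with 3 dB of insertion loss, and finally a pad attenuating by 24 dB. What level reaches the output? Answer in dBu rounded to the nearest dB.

Cascaded gains and losses add directly in dB.
-4 + 26 − 3 − 24 = -5 dBu.

-5 dBu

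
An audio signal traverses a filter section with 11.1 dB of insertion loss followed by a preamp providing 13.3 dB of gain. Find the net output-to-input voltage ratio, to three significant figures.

Net gain = (−11.1) + 13.3 = 2.2 dB.
Voltage ratio = 10^(2.2/20) = 1.29.

1.29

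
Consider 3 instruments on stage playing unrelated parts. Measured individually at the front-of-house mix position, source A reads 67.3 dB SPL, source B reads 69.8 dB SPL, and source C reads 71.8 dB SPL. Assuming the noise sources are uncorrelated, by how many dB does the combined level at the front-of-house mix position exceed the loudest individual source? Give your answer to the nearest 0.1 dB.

3.0 dB

Add the sources as powers (linear), then convert back to dB:
L_total = 10·log₁₀(10^(67.3/10) + 10^(69.8/10) + 10^(71.8/10)) = 74.78 dB SPL.
Excess over the loudest (71.8 dB): 74.78 − 71.8 = 3.0 dB.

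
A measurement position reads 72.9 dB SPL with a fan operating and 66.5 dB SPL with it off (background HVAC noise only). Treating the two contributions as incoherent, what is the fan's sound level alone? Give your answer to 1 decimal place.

Subtract intensities: L_src = 10·log₁₀(10^(L_total/10) − 10^(L_bg/10)).
L_src = 10·log₁₀(10^(72.9/10) − 10^(66.5/10)) = 10·log₁₀(15030000) = 71.8 dB SPL.

71.8 dB SPL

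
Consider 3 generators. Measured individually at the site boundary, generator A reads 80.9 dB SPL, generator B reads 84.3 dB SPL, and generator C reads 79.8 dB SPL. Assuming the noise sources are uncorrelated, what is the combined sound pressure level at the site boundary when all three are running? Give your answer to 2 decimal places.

Add the sources as powers (linear), then convert back to dB:
L_total = 10·log₁₀(10^(80.9/10) + 10^(84.3/10) + 10^(79.8/10)) = 10·log₁₀(487700000) = 86.88 dB SPL.

86.88 dB SPL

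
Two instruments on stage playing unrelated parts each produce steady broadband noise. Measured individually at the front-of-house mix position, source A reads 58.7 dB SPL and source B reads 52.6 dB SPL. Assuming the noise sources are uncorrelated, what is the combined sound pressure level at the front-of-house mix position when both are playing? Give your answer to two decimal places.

Uncorrelated sources add in intensity (power), not in dB.
L_total = 10·log₁₀(10^(58.7/10) + 10^(52.6/10)) = 10·log₁₀(923300) = 59.65 dB SPL.

59.65 dB SPL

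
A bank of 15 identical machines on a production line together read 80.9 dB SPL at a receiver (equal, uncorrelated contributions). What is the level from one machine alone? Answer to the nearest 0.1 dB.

69.1 dB SPL

15 equal incoherent sources add 10·log₁₀(15) = 11.76 dB over one source.
L_one = 80.9 − 11.76 = 69.1 dB SPL.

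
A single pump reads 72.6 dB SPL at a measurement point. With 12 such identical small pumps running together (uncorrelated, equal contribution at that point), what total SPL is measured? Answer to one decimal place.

83.4 dB SPL

12 equal incoherent sources raise the level by 10·log₁₀(12) = 10.79 dB.
L_total = 72.6 + 10.79 = 83.4 dB SPL.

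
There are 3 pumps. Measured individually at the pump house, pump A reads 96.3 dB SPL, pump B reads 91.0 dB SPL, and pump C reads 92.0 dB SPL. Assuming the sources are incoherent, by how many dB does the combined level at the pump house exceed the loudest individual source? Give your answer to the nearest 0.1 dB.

Add the sources as powers (linear), then convert back to dB:
L_total = 10·log₁₀(10^(96.3/10) + 10^(91.0/10) + 10^(92.0/10)) = 98.52 dB SPL.
Excess over the loudest (96.3 dB): 98.52 − 96.3 = 2.2 dB.

2.2 dB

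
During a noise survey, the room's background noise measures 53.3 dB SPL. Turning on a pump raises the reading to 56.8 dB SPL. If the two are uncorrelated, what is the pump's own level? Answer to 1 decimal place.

54.2 dB SPL

Remove the background by subtracting linear intensities:
L_src = 10·log₁₀(10^(56.8/10) − 10^(53.3/10)) = 10·log₁₀(264800) = 54.2 dB SPL.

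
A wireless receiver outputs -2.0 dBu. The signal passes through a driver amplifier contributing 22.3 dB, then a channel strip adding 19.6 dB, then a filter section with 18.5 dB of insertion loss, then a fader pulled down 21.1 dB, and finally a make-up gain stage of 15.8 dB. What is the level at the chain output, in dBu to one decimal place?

+16.1 dBu

Cascaded gains and losses add directly in dB.
-2.0 + 22.3 + 19.6 − 18.5 − 21.1 + 15.8 = +16.1 dBu.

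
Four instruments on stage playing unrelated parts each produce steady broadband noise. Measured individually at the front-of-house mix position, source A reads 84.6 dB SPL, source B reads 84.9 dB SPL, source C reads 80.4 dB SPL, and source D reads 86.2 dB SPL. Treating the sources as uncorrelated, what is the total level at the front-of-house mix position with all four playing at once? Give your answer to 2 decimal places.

Add the sources as powers (linear), then convert back to dB:
L_total = 10·log₁₀(10^(84.6/10) + 10^(84.9/10) + 10^(80.4/10) + 10^(86.2/10)) = 10·log₁₀(1124000000) = 90.51 dB SPL.

90.51 dB SPL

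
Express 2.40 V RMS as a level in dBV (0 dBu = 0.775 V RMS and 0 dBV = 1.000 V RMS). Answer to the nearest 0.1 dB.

+7.6 dBV

dBV = 20·log₁₀(V / 1.000 V).
20·log₁₀(2.40/1.000) = +7.6 dBV.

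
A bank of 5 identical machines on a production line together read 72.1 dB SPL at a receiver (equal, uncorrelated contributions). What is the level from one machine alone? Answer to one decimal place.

65.1 dB SPL

5 equal incoherent sources add 10·log₁₀(5) = 6.99 dB over one source.
L_one = 72.1 − 6.99 = 65.1 dB SPL.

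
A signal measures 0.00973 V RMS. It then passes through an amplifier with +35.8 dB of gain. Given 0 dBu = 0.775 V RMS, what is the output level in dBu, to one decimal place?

Input level: 20·log₁₀(0.00973/0.775) = -38.02 dBu.
Output: -38.02 + 35.8 = -2.2 dBu.

-2.2 dBu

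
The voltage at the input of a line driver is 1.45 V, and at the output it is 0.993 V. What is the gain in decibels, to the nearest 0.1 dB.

Voltage is an amplitude quantity, so gain = 20·log₁₀(V_out/V_in).
20·log₁₀(0.993/1.45) = 20·log₁₀(0.6848) = -3.3 dB.

-3.3 dB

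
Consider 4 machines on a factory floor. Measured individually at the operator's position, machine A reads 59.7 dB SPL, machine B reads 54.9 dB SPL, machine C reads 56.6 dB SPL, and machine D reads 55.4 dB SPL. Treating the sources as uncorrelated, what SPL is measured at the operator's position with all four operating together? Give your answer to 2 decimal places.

Incoherent sources sum as intensities:
L_total = 10·log₁₀(10^(59.7/10) + 10^(54.9/10) + 10^(56.6/10) + 10^(55.4/10)) = 10·log₁₀(2046000) = 63.11 dB SPL.

63.11 dB SPL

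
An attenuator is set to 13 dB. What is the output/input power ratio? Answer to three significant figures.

0.0501

Power ratio = 10^(dB/10).
10^(-13/10) = 10^(-1.300) = 0.0501.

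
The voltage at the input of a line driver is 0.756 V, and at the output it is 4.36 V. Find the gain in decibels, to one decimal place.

15.2 dB

Voltage ratio → dB uses the 20·log₁₀ form:
20·log₁₀(4.36/0.756) = 20·log₁₀(5.767) = 15.2 dB.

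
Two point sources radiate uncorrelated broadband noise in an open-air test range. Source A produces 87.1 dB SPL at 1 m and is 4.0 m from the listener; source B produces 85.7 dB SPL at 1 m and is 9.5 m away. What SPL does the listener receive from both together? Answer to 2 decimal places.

75.58 dB SPL

At the listener: L_A = 87.1 − 20·log₁₀(4.0) = 75.059 dB; L_B = 85.7 − 20·log₁₀(9.5) = 66.146 dB.
Combined: 10·log₁₀(10^(75.059/10)+10^(66.146/10)) = 75.58 dB SPL.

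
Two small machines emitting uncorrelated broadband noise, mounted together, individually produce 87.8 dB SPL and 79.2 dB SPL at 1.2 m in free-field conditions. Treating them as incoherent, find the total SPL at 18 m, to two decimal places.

Combined at 1.2 m: 10·log₁₀(10^(87.8/10)+10^(79.2/10)) = 88.362 dB SPL.
Then apply −20·log₁₀(18/1.2) = -23.522 dB → 64.84 dB SPL.

64.84 dB SPL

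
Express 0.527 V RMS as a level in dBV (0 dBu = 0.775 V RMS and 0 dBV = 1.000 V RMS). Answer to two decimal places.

dBV = 20·log₁₀(V / 1.000 V).
20·log₁₀(0.527/1.000) = -5.56 dBV.

-5.56 dBV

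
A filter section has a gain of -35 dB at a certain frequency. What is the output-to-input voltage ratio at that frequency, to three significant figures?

0.0178

Voltage ratio = 10^(dB/20).
10^(-35/20) = 10^(-1.750) = 0.0178.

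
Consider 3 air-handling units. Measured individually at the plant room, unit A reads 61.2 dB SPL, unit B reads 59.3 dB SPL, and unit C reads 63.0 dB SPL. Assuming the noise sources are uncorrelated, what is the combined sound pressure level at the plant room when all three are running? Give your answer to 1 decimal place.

Incoherent sources sum as intensities:
L_total = 10·log₁₀(10^(61.2/10) + 10^(59.3/10) + 10^(63.0/10)) = 10·log₁₀(4165000) = 66.2 dB SPL.

66.2 dB SPL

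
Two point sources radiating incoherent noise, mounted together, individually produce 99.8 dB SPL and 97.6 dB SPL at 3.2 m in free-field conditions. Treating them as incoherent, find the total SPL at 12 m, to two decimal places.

Combined at 3.2 m: 10·log₁₀(10^(99.8/10)+10^(97.6/10)) = 101.848 dB SPL.
Then apply −20·log₁₀(12/3.2) = -11.481 dB → 90.37 dB SPL.

90.37 dB SPL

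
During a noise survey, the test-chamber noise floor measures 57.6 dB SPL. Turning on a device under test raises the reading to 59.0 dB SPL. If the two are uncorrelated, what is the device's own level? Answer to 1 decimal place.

Remove the background by subtracting linear intensities:
L_src = 10·log₁₀(10^(59.0/10) − 10^(57.6/10)) = 10·log₁₀(218900) = 53.4 dB SPL.

53.4 dB SPL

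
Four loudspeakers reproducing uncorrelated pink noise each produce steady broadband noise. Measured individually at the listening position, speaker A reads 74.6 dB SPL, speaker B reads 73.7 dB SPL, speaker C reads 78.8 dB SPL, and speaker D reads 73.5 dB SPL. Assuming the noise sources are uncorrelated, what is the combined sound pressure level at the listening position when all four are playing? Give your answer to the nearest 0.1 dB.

Uncorrelated sources add in intensity (power), not in dB.
L_total = 10·log₁₀(10^(74.6/10) + 10^(73.7/10) + 10^(78.8/10) + 10^(73.5/10)) = 10·log₁₀(150500000) = 81.8 dB SPL.

81.8 dB SPL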